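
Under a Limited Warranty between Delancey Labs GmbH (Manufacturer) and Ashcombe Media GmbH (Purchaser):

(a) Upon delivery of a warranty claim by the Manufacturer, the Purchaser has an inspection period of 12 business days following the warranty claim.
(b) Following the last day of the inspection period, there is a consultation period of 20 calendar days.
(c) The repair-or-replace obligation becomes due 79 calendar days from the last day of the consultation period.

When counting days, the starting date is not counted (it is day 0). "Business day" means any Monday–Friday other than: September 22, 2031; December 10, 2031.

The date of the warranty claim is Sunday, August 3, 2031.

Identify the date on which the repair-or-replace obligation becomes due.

November 26, 2031

The last day of the inspection period: counting 12 business days from Sunday, August 3, 2031 (Aug 4, Aug 5, Aug 6, Aug 7, …, Aug 15, Aug 18, Aug 19, skipping weekends) reaches Tuesday, August 19, 2031.
The last day of the consultation period: 20 calendar days after August 19, 2031 is September 8, 2031.
The date on which the repair-or-replace obligation becomes due: September 8, 2031 + 79 days = November 26, 2031.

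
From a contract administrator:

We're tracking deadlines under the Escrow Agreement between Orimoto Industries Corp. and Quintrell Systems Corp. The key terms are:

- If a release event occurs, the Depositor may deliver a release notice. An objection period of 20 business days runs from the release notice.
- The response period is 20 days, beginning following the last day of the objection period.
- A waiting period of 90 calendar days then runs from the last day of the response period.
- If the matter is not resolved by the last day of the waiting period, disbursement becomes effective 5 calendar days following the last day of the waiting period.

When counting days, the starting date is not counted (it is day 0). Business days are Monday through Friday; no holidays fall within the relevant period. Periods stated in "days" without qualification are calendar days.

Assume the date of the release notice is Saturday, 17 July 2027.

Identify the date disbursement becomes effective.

The last day of the objection period: 20 business days after Saturday, 17 July 2027, skipping weekends — Jul 19, Jul 20, Jul 21, Jul 22, …, Aug 11, Aug 12, Aug 13 — lands on Friday, 13 August 2027.
Adding 20 calendar days to 13 August 2027 gives 2 September 2027, which is the last day of the response period.
The last day of the waiting period: 90 calendar days after 2 September 2027 is 1 December 2027.
The date disbursement becomes effective: 1 December 2027 + 5 days = 6 December 2027.

6 December 2027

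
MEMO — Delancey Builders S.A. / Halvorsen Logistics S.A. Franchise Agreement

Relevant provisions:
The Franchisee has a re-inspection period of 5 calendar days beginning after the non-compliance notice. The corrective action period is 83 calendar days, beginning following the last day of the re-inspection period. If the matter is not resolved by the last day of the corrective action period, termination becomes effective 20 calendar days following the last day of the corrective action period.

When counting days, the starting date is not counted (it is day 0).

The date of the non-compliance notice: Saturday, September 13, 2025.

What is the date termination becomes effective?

December 30, 2025

The last day of the re-inspection period: 5 calendar days after September 13, 2025 is September 18, 2025.
Adding 83 calendar days to September 18, 2025 gives December 10, 2025, which is the last day of the corrective action period.
Adding 20 calendar days to December 10, 2025 gives December 30, 2025, which is the date termination becomes effective.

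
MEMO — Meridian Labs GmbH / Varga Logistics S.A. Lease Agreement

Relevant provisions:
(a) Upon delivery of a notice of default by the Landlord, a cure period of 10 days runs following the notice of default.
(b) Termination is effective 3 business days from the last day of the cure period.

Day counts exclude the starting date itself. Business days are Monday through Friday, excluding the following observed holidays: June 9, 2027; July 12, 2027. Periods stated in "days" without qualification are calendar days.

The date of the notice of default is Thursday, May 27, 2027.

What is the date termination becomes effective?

Adding 10 calendar days to May 27, 2027 gives June 6, 2027, which is the last day of the cure period.
From Sunday, June 6, 2027, 3 business days (Jun 7, Jun 8, Jun 10, skipping weekends and the listed holiday on Jun 9) brings us to Thursday, June 10, 2027, which is the date termination becomes effective.

June 10, 2027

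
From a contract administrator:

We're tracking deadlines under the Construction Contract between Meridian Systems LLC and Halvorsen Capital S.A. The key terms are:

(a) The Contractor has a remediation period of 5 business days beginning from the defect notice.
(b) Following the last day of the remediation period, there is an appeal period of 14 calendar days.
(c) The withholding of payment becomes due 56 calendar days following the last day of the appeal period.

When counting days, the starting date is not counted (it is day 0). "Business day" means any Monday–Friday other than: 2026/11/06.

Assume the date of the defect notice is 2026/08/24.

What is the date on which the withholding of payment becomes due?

The last day of the remediation period: counting 5 business days from Monday, 2026/08/24 (Aug 25, Aug 26, Aug 27, Aug 28, Aug 31, skipping weekends) reaches Monday, 2026/08/31.
The last day of the appeal period: 2026/08/31 + 14 days = 2026/09/14.
The date on which the withholding of payment becomes due: 2026/09/14 + 56 days = 2026/11/09.

2026/11/09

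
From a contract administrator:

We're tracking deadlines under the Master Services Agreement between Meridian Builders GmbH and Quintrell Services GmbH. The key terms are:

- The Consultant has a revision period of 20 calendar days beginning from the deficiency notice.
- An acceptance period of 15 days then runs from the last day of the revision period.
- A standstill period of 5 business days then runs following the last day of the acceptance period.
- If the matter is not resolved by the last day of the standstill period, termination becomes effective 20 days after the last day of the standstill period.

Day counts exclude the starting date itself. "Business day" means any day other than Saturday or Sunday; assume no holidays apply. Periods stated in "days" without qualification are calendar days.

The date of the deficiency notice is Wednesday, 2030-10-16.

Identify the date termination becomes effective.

The last day of the revision period: 20 calendar days after 2030-10-16 is 2030-11-05.
The last day of the acceptance period: 15 calendar days after 2030-11-05 is 2030-11-20.
The last day of the standstill period: counting 5 business days from Wednesday, 2030-11-20 (Nov 21, Nov 22, Nov 25, Nov 26, Nov 27, skipping weekends) reaches Wednesday, 2030-11-27.
The date termination becomes effective: 2030-11-27 + 20 days = 2030-12-17.

2030-12-17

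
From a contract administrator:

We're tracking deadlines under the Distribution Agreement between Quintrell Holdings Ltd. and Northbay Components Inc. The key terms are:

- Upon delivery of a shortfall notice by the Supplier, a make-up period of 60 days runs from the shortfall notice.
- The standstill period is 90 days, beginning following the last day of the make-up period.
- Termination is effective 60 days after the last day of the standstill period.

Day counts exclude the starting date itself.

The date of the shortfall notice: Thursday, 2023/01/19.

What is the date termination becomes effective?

2023/08/17

The last day of the make-up period: 60 calendar days after 2023/01/19 is 2023/03/20.
Adding 90 calendar days to 2023/03/20 gives 2023/06/18, which is the last day of the standstill period.
The date termination becomes effective: 2023/06/18 + 60 days = 2023/08/17.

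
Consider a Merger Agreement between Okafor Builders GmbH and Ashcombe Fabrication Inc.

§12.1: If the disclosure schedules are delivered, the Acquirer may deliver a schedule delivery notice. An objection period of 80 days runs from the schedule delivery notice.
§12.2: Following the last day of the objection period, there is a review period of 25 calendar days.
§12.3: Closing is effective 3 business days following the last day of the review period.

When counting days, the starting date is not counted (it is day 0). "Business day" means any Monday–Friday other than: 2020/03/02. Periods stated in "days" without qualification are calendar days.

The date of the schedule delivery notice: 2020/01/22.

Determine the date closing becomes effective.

2020/05/11

The last day of the objection period: 80 calendar days after 2020/01/22 is 2020/04/11.
The last day of the review period: 25 calendar days after 2020/04/11 is 2020/05/06.
The date closing becomes effective: 3 business days after Wednesday, 2020/05/06, skipping weekends — May 7, May 8, May 11 — lands on Monday, 2020/05/11.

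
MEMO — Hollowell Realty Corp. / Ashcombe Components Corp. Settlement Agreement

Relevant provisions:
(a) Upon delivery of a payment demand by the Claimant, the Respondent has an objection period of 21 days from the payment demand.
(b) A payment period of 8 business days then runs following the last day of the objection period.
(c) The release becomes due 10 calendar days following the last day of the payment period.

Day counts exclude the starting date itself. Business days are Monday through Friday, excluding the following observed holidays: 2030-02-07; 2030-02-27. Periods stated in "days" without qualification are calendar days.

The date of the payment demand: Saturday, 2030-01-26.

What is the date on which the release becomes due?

Adding 21 calendar days to 2030-01-26 gives 2030-02-16, which is the last day of the objection period.
From Saturday, 2030-02-16, 8 business days (Feb 18, Feb 19, Feb 20, Feb 21, Feb 22, Feb 25, Feb 26, Feb 28, skipping weekends and the listed holiday on Feb 27) brings us to Thursday, 2030-02-28, which is the last day of the payment period.
The date on which the release becomes due: 10 calendar days after 2030-02-28 is 2030-03-10.

2030-03-10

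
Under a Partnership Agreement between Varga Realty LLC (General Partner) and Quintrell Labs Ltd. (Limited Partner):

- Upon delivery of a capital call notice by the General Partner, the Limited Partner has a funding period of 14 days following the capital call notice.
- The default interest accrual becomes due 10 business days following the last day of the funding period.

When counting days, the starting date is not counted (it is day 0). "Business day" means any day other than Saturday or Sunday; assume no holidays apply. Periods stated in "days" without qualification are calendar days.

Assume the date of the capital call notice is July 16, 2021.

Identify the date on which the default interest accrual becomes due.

August 13, 2021

Adding 14 calendar days to July 16, 2021 gives July 30, 2021, which is the last day of the funding period.
The date on which the default interest accrual becomes due: counting 10 business days from Friday, July 30, 2021 (Aug 2, Aug 3, Aug 4, Aug 5, Aug 6, Aug 9, Aug 10, Aug 11, Aug 12, Aug 13, skipping weekends) reaches Friday, August 13, 2021.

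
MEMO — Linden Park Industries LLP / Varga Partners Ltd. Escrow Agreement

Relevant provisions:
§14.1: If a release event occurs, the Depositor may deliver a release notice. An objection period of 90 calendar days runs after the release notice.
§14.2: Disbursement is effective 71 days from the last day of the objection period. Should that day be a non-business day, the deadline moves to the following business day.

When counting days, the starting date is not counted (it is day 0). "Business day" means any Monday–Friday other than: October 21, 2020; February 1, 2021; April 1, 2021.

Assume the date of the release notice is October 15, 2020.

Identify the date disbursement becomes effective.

Adding 90 calendar days to October 15, 2020 gives January 13, 2021, which is the last day of the objection period.
The date disbursement becomes effective: January 13, 2021 + 71 days = March 25, 2021. March 25, 2021 is a Thursday and is not a listed holiday, so no roll-forward applies.

March 25, 2021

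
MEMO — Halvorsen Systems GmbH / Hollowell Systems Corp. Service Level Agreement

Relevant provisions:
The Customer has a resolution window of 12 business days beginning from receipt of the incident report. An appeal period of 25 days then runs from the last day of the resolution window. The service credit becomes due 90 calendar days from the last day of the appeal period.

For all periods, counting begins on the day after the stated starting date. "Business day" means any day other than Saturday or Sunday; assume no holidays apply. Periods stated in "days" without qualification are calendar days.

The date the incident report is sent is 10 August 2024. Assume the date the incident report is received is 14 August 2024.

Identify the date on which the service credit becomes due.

23 December 2024

From Wednesday, 14 August 2024, 12 business days (Aug 15, Aug 16, Aug 19, Aug 20, …, Aug 28, Aug 29, Aug 30, skipping weekends) brings us to Friday, 30 August 2024, which is the last day of the resolution window.
The last day of the appeal period: 25 calendar days after 30 August 2024 is 24 September 2024.
The date on which the service credit becomes due: 90 calendar days after 24 September 2024 is 23 December 2024.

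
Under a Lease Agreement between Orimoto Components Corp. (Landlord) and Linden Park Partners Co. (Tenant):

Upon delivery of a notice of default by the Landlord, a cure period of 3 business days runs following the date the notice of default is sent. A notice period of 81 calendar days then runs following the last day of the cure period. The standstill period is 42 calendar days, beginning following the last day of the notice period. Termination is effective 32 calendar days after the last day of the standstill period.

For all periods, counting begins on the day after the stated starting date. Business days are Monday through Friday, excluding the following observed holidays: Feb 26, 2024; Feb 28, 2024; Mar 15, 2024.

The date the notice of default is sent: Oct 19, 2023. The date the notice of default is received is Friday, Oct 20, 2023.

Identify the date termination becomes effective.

Mar 27, 2024

The last day of the cure period: counting 3 business days from Thursday, Oct 19, 2023 (Oct 20, Oct 23, Oct 24, skipping weekends) reaches Tuesday, Oct 24, 2023.
The last day of the notice period: Oct 24, 2023 + 81 days = Jan 13, 2024.
The last day of the standstill period: Jan 13, 2024 + 42 days = Feb 24, 2024.
The date termination becomes effective: 32 calendar days after Feb 24, 2024 is Mar 27, 2024.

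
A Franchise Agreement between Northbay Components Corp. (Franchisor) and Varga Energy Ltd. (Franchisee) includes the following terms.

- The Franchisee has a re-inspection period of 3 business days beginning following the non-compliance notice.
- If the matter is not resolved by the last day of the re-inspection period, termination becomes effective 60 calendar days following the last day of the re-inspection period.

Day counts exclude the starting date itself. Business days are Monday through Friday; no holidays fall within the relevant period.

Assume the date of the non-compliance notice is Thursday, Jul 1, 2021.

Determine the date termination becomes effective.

The last day of the re-inspection period: counting 3 business days from Thursday, Jul 1, 2021 (Jul 2, Jul 5, Jul 6, skipping weekends) reaches Tuesday, Jul 6, 2021.
The date termination becomes effective: Jul 6, 2021 + 60 days = Sep 4, 2021.

Sep 4, 2021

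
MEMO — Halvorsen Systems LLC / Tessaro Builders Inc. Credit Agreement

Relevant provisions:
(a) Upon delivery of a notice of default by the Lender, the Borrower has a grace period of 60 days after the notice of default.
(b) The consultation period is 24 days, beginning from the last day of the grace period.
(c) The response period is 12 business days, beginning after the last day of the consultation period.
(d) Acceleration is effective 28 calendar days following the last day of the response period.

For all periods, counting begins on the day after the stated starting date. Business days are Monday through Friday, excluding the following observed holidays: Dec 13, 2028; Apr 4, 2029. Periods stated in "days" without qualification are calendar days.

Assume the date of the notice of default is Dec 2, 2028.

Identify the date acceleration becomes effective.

The last day of the grace period: Dec 2, 2028 + 60 days = Jan 31, 2029.
Adding 24 calendar days to Jan 31, 2029 gives Feb 24, 2029, which is the last day of the consultation period.
From Saturday, Feb 24, 2029, 12 business days (Feb 26, Feb 27, Feb 28, Mar 1, …, Mar 9, Mar 12, Mar 13, skipping weekends) brings us to Tuesday, Mar 13, 2029, which is the last day of the response period.
The date acceleration becomes effective: Mar 13, 2029 + 28 days = Apr 10, 2029.

Apr 10, 2029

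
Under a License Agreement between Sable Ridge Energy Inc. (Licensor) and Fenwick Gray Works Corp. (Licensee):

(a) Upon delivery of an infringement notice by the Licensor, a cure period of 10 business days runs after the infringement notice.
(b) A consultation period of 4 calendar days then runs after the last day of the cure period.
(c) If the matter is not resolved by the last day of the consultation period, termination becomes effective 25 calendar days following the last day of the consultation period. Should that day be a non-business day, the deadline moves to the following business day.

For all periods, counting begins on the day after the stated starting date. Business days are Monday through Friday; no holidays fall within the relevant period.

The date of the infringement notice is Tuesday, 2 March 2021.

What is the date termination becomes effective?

14 April 2021

From Tuesday, 2 March 2021, 10 business days (Mar 3, Mar 4, Mar 5, Mar 8, Mar 9, Mar 10, Mar 11, Mar 12, Mar 15, Mar 16, skipping weekends) brings us to Tuesday, 16 March 2021, which is the last day of the cure period.
Adding 4 calendar days to 16 March 2021 gives 20 March 2021, which is the last day of the consultation period.
Adding 25 calendar days to 20 March 2021 gives 14 April 2021, which is the date termination becomes effective. 14 April 2021 is a Wednesday, so no roll-forward applies.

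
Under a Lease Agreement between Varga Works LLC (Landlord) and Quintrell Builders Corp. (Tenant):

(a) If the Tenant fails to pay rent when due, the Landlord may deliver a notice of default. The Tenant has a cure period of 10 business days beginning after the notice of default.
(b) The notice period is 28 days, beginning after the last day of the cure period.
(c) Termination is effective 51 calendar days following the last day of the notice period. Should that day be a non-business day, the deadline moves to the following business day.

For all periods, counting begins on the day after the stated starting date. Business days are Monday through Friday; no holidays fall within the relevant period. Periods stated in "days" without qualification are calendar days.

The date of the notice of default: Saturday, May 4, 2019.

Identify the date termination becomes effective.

From Saturday, May 4, 2019, 10 business days (May 6, May 7, May 8, May 9, May 10, May 13, May 14, May 15, May 16, May 17, skipping weekends) brings us to Friday, May 17, 2019, which is the last day of the cure period.
The last day of the notice period: 28 calendar days after May 17, 2019 is June 14, 2019.
The date termination becomes effective: 51 calendar days after June 14, 2019 is August 4, 2019. That falls on a Sunday, so it rolls to the next business day, Monday, August 5, 2019.

August 5, 2019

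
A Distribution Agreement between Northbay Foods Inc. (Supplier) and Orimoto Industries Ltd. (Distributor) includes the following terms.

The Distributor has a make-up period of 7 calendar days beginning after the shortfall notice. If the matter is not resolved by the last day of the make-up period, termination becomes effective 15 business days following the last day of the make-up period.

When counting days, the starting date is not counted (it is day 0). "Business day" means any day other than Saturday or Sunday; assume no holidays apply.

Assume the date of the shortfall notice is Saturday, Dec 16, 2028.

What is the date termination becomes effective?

Adding 7 calendar days to Dec 16, 2028 gives Dec 23, 2028, which is the last day of the make-up period.
From Saturday, Dec 23, 2028, 15 business days (Dec 25, Dec 26, Dec 27, Dec 28, …, Jan 10, Jan 11, Jan 12, skipping weekends) brings us to Friday, Jan 12, 2029, which is the date termination becomes effective.

Jan 12, 2029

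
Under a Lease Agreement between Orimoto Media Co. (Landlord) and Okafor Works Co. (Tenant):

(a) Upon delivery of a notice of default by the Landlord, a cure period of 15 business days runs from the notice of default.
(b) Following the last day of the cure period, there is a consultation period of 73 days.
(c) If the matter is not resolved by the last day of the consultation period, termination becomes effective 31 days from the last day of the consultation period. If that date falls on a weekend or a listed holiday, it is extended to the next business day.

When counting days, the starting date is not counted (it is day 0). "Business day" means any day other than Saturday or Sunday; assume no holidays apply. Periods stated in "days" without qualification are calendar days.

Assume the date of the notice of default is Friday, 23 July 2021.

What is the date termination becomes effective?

25 November 2021

The last day of the cure period: 15 business days after Friday, 23 July 2021, skipping weekends — Jul 26, Jul 27, Jul 28, Jul 29, …, Aug 11, Aug 12, Aug 13 — lands on Friday, 13 August 2021.
The last day of the consultation period: 13 August 2021 + 73 days = 25 October 2021.
Adding 31 calendar days to 25 October 2021 gives 25 November 2021, which is the date termination becomes effective. 25 November 2021 is a Thursday, so no roll-forward applies.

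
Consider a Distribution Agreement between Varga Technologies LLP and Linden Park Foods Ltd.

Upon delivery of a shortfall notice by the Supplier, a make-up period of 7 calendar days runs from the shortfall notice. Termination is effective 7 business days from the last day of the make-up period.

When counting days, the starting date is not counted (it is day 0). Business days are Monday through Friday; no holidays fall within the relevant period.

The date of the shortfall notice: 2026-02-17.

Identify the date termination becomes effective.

The last day of the make-up period: 2026-02-17 + 7 days = 2026-02-24.
The date termination becomes effective: counting 7 business days from Tuesday, 2026-02-24 (Feb 25, Feb 26, Feb 27, Mar 2, Mar 3, Mar 4, Mar 5, skipping weekends) reaches Thursday, 2026-03-05.

2026-03-05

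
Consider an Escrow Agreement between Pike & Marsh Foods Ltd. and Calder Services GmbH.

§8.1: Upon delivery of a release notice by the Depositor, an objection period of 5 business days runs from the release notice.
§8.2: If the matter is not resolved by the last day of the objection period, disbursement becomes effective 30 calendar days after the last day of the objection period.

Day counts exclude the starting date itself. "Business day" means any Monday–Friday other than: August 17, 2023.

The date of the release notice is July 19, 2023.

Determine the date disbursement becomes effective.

The last day of the objection period: 5 business days after Wednesday, July 19, 2023, skipping weekends — Jul 20, Jul 21, Jul 24, Jul 25, Jul 26 — lands on Wednesday, July 26, 2023.
Adding 30 calendar days to July 26, 2023 gives August 25, 2023, which is the date disbursement becomes effective.

August 25, 2023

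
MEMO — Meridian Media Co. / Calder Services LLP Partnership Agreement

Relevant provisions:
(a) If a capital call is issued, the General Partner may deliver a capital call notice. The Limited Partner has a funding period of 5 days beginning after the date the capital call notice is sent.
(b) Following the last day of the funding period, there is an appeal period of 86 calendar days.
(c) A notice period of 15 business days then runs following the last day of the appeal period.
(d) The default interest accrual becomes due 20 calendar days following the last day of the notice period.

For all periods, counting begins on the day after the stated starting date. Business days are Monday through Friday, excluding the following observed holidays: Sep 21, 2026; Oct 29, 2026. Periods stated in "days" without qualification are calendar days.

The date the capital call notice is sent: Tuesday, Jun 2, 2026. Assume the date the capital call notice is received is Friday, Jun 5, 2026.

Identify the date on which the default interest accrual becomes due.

Oct 13, 2026

Adding 5 calendar days to Jun 2, 2026 gives Jun 7, 2026, which is the last day of the funding period.
The last day of the appeal period: Jun 7, 2026 + 86 days = Sep 1, 2026.
From Tuesday, Sep 1, 2026, 15 business days (Sep 2, Sep 3, Sep 4, Sep 7, …, Sep 18, Sep 22, Sep 23, skipping weekends and the listed holiday on Sep 21) brings us to Wednesday, Sep 23, 2026, which is the last day of the notice period.
The date on which the default interest accrual becomes due: 20 calendar days after Sep 23, 2026 is Oct 13, 2026.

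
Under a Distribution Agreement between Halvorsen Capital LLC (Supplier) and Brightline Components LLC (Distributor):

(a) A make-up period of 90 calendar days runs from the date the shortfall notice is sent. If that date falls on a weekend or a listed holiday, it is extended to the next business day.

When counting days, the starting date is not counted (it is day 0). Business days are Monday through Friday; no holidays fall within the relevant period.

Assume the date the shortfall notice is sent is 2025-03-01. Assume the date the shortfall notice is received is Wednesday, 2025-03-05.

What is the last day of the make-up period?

Adding 90 calendar days to 2025-03-01 gives 2025-05-30, which is the last day of the make-up period. 2025-05-30 is a Friday, so no roll-forward applies.

2025-05-30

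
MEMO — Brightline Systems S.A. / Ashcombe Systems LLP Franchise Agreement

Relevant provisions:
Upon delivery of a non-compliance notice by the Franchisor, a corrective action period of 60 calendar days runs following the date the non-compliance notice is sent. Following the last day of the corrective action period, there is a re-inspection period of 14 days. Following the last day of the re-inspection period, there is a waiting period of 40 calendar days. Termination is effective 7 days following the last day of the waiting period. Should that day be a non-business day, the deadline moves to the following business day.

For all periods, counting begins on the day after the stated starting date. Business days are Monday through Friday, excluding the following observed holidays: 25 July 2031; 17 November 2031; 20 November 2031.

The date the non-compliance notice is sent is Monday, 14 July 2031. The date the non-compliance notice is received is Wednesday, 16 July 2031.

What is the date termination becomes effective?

12 November 2031

The last day of the corrective action period: 14 July 2031 + 60 days = 12 September 2031.
Adding 14 calendar days to 12 September 2031 gives 26 September 2031, which is the last day of the re-inspection period.
The last day of the waiting period: 26 September 2031 + 40 days = 5 November 2031.
Adding 7 calendar days to 5 November 2031 gives 12 November 2031, which is the date termination becomes effective. 12 November 2031 is a Wednesday and is not a listed holiday, so no roll-forward applies.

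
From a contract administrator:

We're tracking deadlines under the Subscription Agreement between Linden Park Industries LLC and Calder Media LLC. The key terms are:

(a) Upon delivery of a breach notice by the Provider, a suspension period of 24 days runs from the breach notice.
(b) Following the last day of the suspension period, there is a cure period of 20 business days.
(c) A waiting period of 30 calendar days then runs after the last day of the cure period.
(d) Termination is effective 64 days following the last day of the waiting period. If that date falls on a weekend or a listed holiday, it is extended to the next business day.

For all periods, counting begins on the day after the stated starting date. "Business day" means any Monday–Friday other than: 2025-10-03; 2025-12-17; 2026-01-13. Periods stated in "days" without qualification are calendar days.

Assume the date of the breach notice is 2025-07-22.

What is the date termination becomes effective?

The last day of the suspension period: 2025-07-22 + 24 days = 2025-08-15.
From Friday, 2025-08-15, 20 business days (Aug 18, Aug 19, Aug 20, Aug 21, …, Sep 10, Sep 11, Sep 12, skipping weekends) brings us to Friday, 2025-09-12, which is the last day of the cure period.
The last day of the waiting period: 30 calendar days after 2025-09-12 is 2025-10-12.
The date termination becomes effective: 2025-10-12 + 64 days = 2025-12-15. 2025-12-15 is a Monday and is not a listed holiday, so no roll-forward applies.

2025-12-15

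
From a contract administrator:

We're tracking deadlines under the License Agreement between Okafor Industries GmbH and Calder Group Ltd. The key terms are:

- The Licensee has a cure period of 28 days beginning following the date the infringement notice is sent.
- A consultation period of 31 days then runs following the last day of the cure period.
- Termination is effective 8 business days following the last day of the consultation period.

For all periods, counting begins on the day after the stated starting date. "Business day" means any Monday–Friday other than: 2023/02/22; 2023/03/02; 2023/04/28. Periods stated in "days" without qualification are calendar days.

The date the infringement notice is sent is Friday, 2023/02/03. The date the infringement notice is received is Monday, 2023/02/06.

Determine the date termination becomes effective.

2023/04/13

The last day of the cure period: 28 calendar days after 2023/02/03 is 2023/03/03.
The last day of the consultation period: 31 calendar days after 2023/03/03 is 2023/04/03.
The date termination becomes effective: 8 business days after Monday, 2023/04/03, skipping weekends — Apr 4, Apr 5, Apr 6, Apr 7, Apr 10, Apr 11, Apr 12, Apr 13 — lands on Thursday, 2023/04/13.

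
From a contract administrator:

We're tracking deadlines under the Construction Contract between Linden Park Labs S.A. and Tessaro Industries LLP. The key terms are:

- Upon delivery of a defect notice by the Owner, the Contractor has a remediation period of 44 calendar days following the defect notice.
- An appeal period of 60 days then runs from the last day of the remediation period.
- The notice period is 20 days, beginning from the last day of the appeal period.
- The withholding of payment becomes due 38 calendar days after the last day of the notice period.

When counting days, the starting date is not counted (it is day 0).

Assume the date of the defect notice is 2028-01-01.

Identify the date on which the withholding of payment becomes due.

Adding 44 calendar days to 2028-01-01 gives 2028-02-14, which is the last day of the remediation period.
The last day of the appeal period: 60 calendar days after 2028-02-14 is 2028-04-14.
Adding 20 calendar days to 2028-04-14 gives 2028-05-04, which is the last day of the notice period.
The date on which the withholding of payment becomes due: 38 calendar days after 2028-05-04 is 2028-06-11.

2028-06-11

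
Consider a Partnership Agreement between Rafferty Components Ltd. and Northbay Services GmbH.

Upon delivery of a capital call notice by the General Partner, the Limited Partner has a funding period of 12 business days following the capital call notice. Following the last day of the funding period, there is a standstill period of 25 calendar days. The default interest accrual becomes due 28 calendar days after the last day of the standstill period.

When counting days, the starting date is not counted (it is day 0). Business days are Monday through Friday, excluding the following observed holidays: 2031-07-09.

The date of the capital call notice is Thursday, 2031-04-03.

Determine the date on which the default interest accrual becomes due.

2031-06-13

The last day of the funding period: 12 business days after Thursday, 2031-04-03, skipping weekends — Apr 4, Apr 7, Apr 8, Apr 9, …, Apr 17, Apr 18, Apr 21 — lands on Monday, 2031-04-21.
Adding 25 calendar days to 2031-04-21 gives 2031-05-16, which is the last day of the standstill period.
The date on which the default interest accrual becomes due: 28 calendar days after 2031-05-16 is 2031-06-13.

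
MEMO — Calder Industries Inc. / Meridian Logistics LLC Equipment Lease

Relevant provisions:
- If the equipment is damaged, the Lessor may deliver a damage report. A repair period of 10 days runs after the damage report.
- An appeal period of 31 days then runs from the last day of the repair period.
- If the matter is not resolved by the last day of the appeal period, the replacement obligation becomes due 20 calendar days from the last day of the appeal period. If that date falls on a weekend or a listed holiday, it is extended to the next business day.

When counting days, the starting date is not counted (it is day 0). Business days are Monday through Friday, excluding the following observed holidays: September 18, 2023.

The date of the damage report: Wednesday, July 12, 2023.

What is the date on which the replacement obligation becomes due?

The last day of the repair period: 10 calendar days after July 12, 2023 is July 22, 2023.
The last day of the appeal period: July 22, 2023 + 31 days = August 22, 2023.
The date on which the replacement obligation becomes due: August 22, 2023 + 20 days = September 11, 2023. September 11, 2023 is a Monday and is not a listed holiday, so no roll-forward applies.

September 11, 2023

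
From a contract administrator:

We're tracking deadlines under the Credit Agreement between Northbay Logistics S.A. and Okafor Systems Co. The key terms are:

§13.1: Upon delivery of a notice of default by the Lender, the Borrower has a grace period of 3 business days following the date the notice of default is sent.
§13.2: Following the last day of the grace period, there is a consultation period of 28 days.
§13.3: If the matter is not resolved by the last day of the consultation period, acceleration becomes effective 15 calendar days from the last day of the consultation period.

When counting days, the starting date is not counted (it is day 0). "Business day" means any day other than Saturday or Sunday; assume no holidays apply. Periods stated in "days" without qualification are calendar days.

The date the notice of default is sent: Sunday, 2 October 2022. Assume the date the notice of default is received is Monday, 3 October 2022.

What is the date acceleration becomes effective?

The last day of the grace period: counting 3 business days from Sunday, 2 October 2022 (Oct 3, Oct 4, Oct 5, skipping weekends) reaches Wednesday, 5 October 2022.
The last day of the consultation period: 5 October 2022 + 28 days = 2 November 2022.
The date acceleration becomes effective: 2 November 2022 + 15 days = 17 November 2022.

17 November 2022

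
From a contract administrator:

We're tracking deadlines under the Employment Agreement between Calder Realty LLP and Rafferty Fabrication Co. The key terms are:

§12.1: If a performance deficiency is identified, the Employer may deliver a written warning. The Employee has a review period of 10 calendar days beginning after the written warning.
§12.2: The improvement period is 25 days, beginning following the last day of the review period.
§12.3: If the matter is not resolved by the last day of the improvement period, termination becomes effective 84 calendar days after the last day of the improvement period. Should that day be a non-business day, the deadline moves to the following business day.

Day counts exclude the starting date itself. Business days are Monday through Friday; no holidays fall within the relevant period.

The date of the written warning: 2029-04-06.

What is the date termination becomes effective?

The last day of the review period: 10 calendar days after 2029-04-06 is 2029-04-16.
The last day of the improvement period: 2029-04-16 + 25 days = 2029-05-11.
Adding 84 calendar days to 2029-05-11 gives 2029-08-03, which is the date termination becomes effective. 2029-08-03 is a Friday, so no roll-forward applies.

2029-08-03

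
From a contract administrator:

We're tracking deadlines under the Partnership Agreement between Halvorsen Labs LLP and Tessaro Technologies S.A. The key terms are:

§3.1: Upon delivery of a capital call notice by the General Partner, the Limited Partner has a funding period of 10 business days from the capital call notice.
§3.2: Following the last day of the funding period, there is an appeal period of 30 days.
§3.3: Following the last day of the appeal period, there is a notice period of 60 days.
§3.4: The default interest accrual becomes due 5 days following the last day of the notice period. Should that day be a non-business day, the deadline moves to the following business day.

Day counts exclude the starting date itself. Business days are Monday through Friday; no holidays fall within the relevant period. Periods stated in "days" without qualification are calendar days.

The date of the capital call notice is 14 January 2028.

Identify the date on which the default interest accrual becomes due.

2 May 2028

From Friday, 14 January 2028, 10 business days (Jan 17, Jan 18, Jan 19, Jan 20, Jan 21, Jan 24, Jan 25, Jan 26, Jan 27, Jan 28, skipping weekends) brings us to Friday, 28 January 2028, which is the last day of the funding period.
Adding 30 calendar days to 28 January 2028 gives 27 February 2028, which is the last day of the appeal period.
The last day of the notice period: 27 February 2028 + 60 days = 27 April 2028.
Adding 5 calendar days to 27 April 2028 gives 2 May 2028, which is the date on which the default interest accrual becomes due. 2 May 2028 is a Tuesday, so no roll-forward applies.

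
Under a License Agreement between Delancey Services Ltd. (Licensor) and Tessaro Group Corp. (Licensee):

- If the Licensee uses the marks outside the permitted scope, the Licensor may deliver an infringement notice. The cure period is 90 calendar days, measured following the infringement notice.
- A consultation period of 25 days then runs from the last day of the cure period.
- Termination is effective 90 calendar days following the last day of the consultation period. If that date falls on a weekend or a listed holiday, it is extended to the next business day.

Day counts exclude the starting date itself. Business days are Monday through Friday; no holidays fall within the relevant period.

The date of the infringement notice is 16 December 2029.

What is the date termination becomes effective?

9 July 2030

Adding 90 calendar days to 16 December 2029 gives 16 March 2030, which is the last day of the cure period.
The last day of the consultation period: 25 calendar days after 16 March 2030 is 10 April 2030.
The date termination becomes effective: 90 calendar days after 10 April 2030 is 9 July 2030. 9 July 2030 is a Tuesday, so no roll-forward applies.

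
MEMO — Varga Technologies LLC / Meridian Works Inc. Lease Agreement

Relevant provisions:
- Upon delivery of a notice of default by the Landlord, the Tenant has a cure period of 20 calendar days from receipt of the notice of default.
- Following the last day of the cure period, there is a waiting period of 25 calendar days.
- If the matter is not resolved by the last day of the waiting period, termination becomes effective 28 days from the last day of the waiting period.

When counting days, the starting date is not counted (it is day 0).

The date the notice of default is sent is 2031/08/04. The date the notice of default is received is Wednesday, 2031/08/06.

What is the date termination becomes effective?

Adding 20 calendar days to 2031/08/06 gives 2031/08/26, which is the last day of the cure period.
The last day of the waiting period: 2031/08/26 + 25 days = 2031/09/20.
The date termination becomes effective: 28 calendar days after 2031/09/20 is 2031/10/18.

2031/10/18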